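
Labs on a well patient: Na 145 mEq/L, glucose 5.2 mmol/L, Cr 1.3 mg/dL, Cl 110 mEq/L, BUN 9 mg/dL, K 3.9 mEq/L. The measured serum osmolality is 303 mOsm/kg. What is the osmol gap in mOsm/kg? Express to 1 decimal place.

Calculated osmolality = 2·Na + glucose + BUN/2.8
= 2·145 + 5.2 + 9/2.8
= 290 + 5.20 + 3.21
= 298.41 mOsm/kg ≈ 298.4 mOsm/kg
Osmolar gap = measured − calculated = 303 − 298.4 = 4.6 mOsm/kg

4.6 mOsm/kg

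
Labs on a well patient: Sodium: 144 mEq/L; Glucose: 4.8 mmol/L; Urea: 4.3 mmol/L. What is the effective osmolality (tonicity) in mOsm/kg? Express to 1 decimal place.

292.8 mOsm/kg

Effective osmolality excludes urea (freely permeant across cell membranes):
2·Na + glucose
= 2·144 + 4.8
= 288 + 4.8
= 292.8 mOsm/kg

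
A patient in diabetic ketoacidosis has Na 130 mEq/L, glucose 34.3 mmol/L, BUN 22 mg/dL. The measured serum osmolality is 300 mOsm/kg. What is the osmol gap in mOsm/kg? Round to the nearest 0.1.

Calculated osmolality = 2·Na + glucose + BUN/2.8
= 2·130 + 34.3 + 22/2.8
= 260 + 34.30 + 7.86
= 302.16 mOsm/kg ≈ 302.2 mOsm/kg
Osmolar gap = measured − calculated = 300 − 302.2 = -2.2 mOsm/kg

-2.2 mOsm/kg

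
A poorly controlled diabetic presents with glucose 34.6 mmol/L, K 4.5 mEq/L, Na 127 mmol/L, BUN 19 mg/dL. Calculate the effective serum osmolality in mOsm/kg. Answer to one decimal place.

Effective osmolality excludes urea (freely permeant across cell membranes):
2·Na + glucose
= 2·127 + 34.6
= 254 + 34.6
= 288.6 mOsm/kg

288.6 mOsm/kg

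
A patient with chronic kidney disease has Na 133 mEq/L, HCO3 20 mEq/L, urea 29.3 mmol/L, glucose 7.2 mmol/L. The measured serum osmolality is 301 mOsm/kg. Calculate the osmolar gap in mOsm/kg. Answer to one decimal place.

Calculated osmolality = 2·Na + glucose + urea
= 2·133 + 7.2 + 29.3
= 266 + 7.20 + 29.30
= 302.5 mOsm/kg ≈ 302.5 mOsm/kg
Osmolar gap = measured − calculated = 301 − 302.5 = -1.5 mOsm/kg

-1.5 mOsm/kg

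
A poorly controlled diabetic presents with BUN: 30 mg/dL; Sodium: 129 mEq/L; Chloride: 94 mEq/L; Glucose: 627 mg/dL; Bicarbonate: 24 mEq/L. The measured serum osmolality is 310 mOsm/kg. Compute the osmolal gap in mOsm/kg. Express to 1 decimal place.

Calculated osmolality = 2·Na + glucose/18 + BUN/2.8
= 2·129 + 627/18 + 30/2.8
= 258 + 34.83 + 10.71
= 303.54 mOsm/kg ≈ 303.5 mOsm/kg
Osmolar gap = measured − calculated = 310 − 303.5 = 6.5 mOsm/kg

6.5 mOsm/kg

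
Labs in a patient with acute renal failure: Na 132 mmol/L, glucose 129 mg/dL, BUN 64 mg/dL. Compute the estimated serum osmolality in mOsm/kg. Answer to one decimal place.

Calculated osmolality = 2·Na + glucose/18 + BUN/2.8
= 2·132 + 129/18 + 64/2.8
= 264 + 7.17 + 22.86
= 294.03 mOsm/kg

294.0 mOsm/kg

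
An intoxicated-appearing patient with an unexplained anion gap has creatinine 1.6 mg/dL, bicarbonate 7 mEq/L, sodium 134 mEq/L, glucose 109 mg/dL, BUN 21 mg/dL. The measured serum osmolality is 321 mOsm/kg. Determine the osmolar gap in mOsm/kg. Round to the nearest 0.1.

39.4 mOsm/kg

Calculated osmolality = 2·Na + glucose/18 + BUN/2.8
= 2·134 + 109/18 + 21/2.8
= 268 + 6.06 + 7.50
= 281.56 mOsm/kg ≈ 281.6 mOsm/kg
Osmolar gap = measured − calculated = 321 − 281.6 = 39.4 mOsm/kg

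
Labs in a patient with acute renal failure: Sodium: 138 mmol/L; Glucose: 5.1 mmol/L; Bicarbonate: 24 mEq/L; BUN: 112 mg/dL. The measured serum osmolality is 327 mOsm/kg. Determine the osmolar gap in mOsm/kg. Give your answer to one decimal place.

Calculated osmolality = 2·Na + glucose + BUN/2.8
= 2·138 + 5.1 + 112/2.8
= 276 + 5.10 + 40
= 321.1 mOsm/kg ≈ 321.1 mOsm/kg
Osmolar gap = measured − calculated = 327 − 321.1 = 5.9 mOsm/kg

5.9 mOsm/kg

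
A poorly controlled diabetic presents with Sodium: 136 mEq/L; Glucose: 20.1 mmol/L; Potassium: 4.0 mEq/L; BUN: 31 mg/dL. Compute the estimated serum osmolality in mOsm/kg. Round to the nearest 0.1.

303.2 mOsm/kg

Calculated osmolality = 2·Na + glucose + BUN/2.8
= 2·136 + 20.1 + 31/2.8
= 272 + 20.10 + 11.07
= 303.17 mOsm/kg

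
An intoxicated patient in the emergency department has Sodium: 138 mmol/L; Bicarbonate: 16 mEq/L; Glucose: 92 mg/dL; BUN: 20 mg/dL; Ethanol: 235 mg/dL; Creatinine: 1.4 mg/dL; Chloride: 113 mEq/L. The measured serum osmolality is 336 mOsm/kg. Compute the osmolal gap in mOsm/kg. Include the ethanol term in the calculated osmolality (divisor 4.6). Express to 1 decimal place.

-3.3 mOsm/kg

Calculated osmolality = 2·Na + glucose/18 + BUN/2.8 + ethanol/4.6
= 2·138 + 92/18 + 20/2.8 + 235/4.6
= 276 + 5.11 + 7.14 + 51.09
= 339.34 mOsm/kg ≈ 339.3 mOsm/kg
Osmolar gap = measured − calculated = 336 − 339.3 = -3.3 mOsm/kg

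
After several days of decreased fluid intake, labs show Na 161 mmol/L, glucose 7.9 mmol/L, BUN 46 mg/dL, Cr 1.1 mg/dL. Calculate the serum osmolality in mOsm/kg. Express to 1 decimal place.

Calculated osmolality = 2·Na + glucose + BUN/2.8
= 2·161 + 7.9 + 46/2.8
= 322 + 7.90 + 16.43
= 346.33 mOsm/kg

346.3 mOsm/kg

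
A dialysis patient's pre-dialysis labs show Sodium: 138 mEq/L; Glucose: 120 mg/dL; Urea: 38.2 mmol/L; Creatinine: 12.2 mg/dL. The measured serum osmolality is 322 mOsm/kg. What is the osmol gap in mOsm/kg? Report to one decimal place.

Calculated osmolality = 2·Na + glucose/18 + urea
= 2·138 + 120/18 + 38.2
= 276 + 6.67 + 38.20
= 320.87 mOsm/kg ≈ 320.9 mOsm/kg
Osmolar gap = measured − calculated = 322 − 320.9 = 1.1 mOsm/kg

1.1 mOsm/kg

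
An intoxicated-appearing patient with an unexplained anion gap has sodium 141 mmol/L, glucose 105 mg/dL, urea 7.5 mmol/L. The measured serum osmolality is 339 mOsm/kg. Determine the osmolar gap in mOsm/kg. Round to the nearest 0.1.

43.7 mOsm/kg

Calculated osmolality = 2·Na + glucose/18 + urea
= 2·141 + 105/18 + 7.5
= 282 + 5.83 + 7.50
= 295.33 mOsm/kg ≈ 295.3 mOsm/kg
Osmolar gap = measured − calculated = 339 − 295.3 = 43.7 mOsm/kg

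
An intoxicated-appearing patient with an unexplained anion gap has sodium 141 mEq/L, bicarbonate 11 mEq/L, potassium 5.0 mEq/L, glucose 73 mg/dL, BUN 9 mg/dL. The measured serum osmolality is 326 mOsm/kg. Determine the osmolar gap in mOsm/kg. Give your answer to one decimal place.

Calculated osmolality = 2·Na + glucose/18 + BUN/2.8
= 2·141 + 73/18 + 9/2.8
= 282 + 4.06 + 3.21
= 289.27 mOsm/kg ≈ 289.3 mOsm/kg
Osmolar gap = measured − calculated = 326 − 289.3 = 36.7 mOsm/kg

36.7 mOsm/kg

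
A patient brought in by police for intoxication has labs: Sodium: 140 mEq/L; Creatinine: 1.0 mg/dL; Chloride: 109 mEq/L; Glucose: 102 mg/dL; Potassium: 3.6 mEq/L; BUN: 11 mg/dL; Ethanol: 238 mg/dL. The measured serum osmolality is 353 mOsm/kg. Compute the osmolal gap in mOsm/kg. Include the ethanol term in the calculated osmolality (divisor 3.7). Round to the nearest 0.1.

-0.9 mOsm/kg

Calculated osmolality = 2·Na + glucose/18 + BUN/2.8 + ethanol/3.7
= 2·140 + 102/18 + 11/2.8 + 238/3.7
= 280 + 5.67 + 3.93 + 64.32
= 353.92 mOsm/kg ≈ 353.9 mOsm/kg
Osmolar gap = measured − calculated = 353 − 353.9 = -0.9 mOsm/kg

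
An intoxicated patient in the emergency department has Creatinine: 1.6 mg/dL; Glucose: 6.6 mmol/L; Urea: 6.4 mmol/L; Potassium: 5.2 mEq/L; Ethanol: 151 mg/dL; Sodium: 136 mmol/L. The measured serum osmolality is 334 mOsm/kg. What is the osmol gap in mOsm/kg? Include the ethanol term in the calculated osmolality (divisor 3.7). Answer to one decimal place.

8.2 mOsm/kg

Calculated osmolality = 2·Na + glucose + urea + ethanol/3.7
= 2·136 + 6.6 + 6.4 + 151/3.7
= 272 + 6.60 + 6.40 + 40.81
= 325.81 mOsm/kg ≈ 325.8 mOsm/kg
Osmolar gap = measured − calculated = 334 − 325.8 = 8.2 mOsm/kg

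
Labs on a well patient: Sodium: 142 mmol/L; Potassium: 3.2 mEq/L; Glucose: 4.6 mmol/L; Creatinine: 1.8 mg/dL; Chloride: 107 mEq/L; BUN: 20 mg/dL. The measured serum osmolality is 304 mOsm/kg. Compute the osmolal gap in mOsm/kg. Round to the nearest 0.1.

8.3 mOsm/kg

Calculated osmolality = 2·Na + glucose + BUN/2.8
= 2·142 + 4.6 + 20/2.8
= 284 + 4.60 + 7.14
= 295.74 mOsm/kg ≈ 295.7 mOsm/kg
Osmolar gap = measured − calculated = 304 − 295.7 = 8.3 mOsm/kg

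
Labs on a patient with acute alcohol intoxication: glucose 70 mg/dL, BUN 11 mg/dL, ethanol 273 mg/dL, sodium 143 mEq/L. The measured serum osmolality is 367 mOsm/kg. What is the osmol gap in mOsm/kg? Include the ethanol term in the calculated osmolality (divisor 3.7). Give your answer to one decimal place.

Calculated osmolality = 2·Na + glucose/18 + BUN/2.8 + ethanol/3.7
= 2·143 + 70/18 + 11/2.8 + 273/3.7
= 286 + 3.89 + 3.93 + 73.78
= 367.6 mOsm/kg ≈ 367.6 mOsm/kg
Osmolar gap = measured − calculated = 367 − 367.6 = -0.6 mOsm/kg

-0.6 mOsm/kg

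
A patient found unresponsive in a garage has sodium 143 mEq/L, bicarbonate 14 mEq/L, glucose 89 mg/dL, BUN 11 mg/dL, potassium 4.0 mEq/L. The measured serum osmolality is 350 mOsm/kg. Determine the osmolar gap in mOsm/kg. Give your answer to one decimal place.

Calculated osmolality = 2·Na + glucose/18 + BUN/2.8
= 2·143 + 89/18 + 11/2.8
= 286 + 4.94 + 3.93
= 294.87 mOsm/kg ≈ 294.9 mOsm/kg
Osmolar gap = measured − calculated = 350 − 294.9 = 55.1 mOsm/kg

55.1 mOsm/kg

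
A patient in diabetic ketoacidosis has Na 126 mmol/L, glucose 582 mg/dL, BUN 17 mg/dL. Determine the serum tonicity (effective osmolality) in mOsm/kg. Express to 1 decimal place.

284.3 mOsm/kg

Effective osmolality excludes urea (freely permeant across cell membranes):
2·Na + glucose/18
= 2·126 + 582/18
= 252 + 32.33
= 284.33 mOsm/kg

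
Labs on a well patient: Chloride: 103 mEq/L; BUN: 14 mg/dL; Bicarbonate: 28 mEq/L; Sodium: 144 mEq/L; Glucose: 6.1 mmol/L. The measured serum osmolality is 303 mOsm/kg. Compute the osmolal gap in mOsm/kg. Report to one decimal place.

3.9 mOsm/kg

Calculated osmolality = 2·Na + glucose + BUN/2.8
= 2·144 + 6.1 + 14/2.8
= 288 + 6.10 + 5
= 299.1 mOsm/kg ≈ 299.1 mOsm/kg
Osmolar gap = measured − calculated = 303 − 299.1 = 3.9 mOsm/kg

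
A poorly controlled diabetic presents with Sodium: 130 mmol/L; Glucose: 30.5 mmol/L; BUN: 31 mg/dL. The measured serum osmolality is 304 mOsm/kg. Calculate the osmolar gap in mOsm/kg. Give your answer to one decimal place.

2.4 mOsm/kg

Calculated osmolality = 2·Na + glucose + BUN/2.8
= 2·130 + 30.5 + 31/2.8
= 260 + 30.50 + 11.07
= 301.57 mOsm/kg ≈ 301.6 mOsm/kg
Osmolar gap = measured − calculated = 304 − 301.6 = 2.4 mOsm/kg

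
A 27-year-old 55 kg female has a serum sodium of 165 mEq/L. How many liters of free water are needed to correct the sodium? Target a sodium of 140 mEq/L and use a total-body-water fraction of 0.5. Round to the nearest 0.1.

TBW = 0.5 · 55 = 27.5 L
Free water deficit = TBW · (Na/140 − 1)
= 27.5 · (165/140 − 1)
= 27.5 · 0.1786
= 4.91 L

4.9 L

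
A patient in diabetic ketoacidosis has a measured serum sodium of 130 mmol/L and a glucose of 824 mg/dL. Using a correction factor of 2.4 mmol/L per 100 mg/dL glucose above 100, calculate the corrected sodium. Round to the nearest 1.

147 mmol/L

Corrected Na = measured Na + 2.4 · (glucose − 100)/100
= 130 + 2.4 · (824 − 100)/100
= 130 + 17.4
= 147.4 mmol/L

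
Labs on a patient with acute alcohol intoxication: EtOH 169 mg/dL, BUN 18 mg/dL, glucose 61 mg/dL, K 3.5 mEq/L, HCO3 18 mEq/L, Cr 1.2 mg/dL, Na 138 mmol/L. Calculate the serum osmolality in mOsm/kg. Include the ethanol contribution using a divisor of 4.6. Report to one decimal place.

322.6 mOsm/kg

Calculated osmolality = 2·Na + glucose/18 + BUN/2.8 + ethanol/4.6
= 2·138 + 61/18 + 18/2.8 + 169/4.6
= 276 + 3.39 + 6.43 + 36.74
= 322.56 mOsm/kg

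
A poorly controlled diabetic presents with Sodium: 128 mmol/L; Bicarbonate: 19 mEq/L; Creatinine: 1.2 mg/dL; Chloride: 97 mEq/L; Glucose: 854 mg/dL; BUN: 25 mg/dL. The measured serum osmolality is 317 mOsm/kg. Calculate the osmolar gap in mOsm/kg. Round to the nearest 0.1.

4.6 mOsm/kg

Calculated osmolality = 2·Na + glucose/18 + BUN/2.8
= 2·128 + 854/18 + 25/2.8
= 256 + 47.44 + 8.93
= 312.37 mOsm/kg ≈ 312.4 mOsm/kg
Osmolar gap = measured − calculated = 317 − 312.4 = 4.6 mOsm/kg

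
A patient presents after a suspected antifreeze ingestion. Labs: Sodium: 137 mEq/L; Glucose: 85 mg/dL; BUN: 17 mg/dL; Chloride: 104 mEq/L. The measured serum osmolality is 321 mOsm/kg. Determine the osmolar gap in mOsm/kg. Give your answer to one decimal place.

Calculated osmolality = 2·Na + glucose/18 + BUN/2.8
= 2·137 + 85/18 + 17/2.8
= 274 + 4.72 + 6.07
= 284.79 mOsm/kg ≈ 284.8 mOsm/kg
Osmolar gap = measured − calculated = 321 − 284.8 = 36.2 mOsm/kg

36.2 mOsm/kg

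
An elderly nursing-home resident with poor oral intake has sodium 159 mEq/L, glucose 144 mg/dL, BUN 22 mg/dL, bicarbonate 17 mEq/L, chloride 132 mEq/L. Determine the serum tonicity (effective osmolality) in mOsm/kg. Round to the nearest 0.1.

Effective osmolality excludes urea (freely permeant across cell membranes):
2·Na + glucose/18
= 2·159 + 144/18
= 318 + 8
= 326 mOsm/kg

326.0 mOsm/kg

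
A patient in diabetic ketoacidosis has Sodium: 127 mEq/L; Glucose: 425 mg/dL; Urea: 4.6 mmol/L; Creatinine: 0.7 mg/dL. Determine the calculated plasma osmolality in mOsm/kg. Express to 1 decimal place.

282.2 mOsm/kg

Calculated osmolality = 2·Na + glucose/18 + urea
= 2·127 + 425/18 + 4.6
= 254 + 23.61 + 4.60
= 282.21 mOsm/kg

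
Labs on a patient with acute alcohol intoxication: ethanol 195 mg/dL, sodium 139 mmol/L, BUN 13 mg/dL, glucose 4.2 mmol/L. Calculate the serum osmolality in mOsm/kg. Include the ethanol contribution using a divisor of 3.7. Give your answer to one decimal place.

Calculated osmolality = 2·Na + glucose + BUN/2.8 + ethanol/3.7
= 2·139 + 4.2 + 13/2.8 + 195/3.7
= 278 + 4.20 + 4.64 + 52.70
= 339.54 mOsm/kg

339.5 mOsm/kg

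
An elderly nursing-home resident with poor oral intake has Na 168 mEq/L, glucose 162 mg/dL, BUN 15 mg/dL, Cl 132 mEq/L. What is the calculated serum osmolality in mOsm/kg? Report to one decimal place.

350.4 mOsm/kg

Calculated osmolality = 2·Na + glucose/18 + BUN/2.8
= 2·168 + 162/18 + 15/2.8
= 336 + 9 + 5.36
= 350.36 mOsm/kg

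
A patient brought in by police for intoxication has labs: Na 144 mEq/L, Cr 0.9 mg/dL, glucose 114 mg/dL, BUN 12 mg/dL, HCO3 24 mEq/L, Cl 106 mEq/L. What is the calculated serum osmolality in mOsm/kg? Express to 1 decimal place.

Calculated osmolality = 2·Na + glucose/18 + BUN/2.8
= 2·144 + 114/18 + 12/2.8
= 288 + 6.33 + 4.29
= 298.62 mOsm/kg

298.6 mOsm/kg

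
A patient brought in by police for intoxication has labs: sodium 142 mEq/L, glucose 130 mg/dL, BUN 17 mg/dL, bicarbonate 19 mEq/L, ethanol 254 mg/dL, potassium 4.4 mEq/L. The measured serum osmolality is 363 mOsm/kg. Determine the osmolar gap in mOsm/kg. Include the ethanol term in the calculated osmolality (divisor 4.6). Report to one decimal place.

Calculated osmolality = 2·Na + glucose/18 + BUN/2.8 + ethanol/4.6
= 2·142 + 130/18 + 17/2.8 + 254/4.6
= 284 + 7.22 + 6.07 + 55.22
= 352.51 mOsm/kg ≈ 352.5 mOsm/kg
Osmolar gap = measured − calculated = 363 − 352.5 = 10.5 mOsm/kg

10.5 mOsm/kg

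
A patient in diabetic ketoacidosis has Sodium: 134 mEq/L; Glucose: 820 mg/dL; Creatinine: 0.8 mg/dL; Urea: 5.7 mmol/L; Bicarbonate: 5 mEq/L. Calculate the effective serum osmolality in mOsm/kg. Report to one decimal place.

313.6 mOsm/kg

Effective osmolality excludes urea (freely permeant across cell membranes):
2·Na + glucose/18
= 2·134 + 820/18
= 268 + 45.56
= 313.56 mOsm/kg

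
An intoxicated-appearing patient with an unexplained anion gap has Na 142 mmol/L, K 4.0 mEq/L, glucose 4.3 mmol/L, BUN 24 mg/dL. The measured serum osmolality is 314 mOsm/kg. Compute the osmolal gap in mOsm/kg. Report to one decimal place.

17.1 mOsm/kg

Calculated osmolality = 2·Na + glucose + BUN/2.8
= 2·142 + 4.3 + 24/2.8
= 284 + 4.30 + 8.57
= 296.87 mOsm/kg ≈ 296.9 mOsm/kg
Osmolar gap = measured − calculated = 314 − 296.9 = 17.1 mOsm/kg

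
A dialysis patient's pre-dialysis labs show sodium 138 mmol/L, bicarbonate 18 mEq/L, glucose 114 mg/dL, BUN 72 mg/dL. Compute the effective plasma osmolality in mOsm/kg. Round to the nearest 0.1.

Effective osmolality excludes urea (freely permeant across cell membranes):
2·Na + glucose/18
= 2·138 + 114/18
= 276 + 6.33
= 282.33 mOsm/kg

282.3 mOsm/kg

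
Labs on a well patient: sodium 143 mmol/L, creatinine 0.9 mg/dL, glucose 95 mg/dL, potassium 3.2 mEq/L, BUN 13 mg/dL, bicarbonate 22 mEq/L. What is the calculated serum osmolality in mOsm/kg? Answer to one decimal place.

Calculated osmolality = 2·Na + glucose/18 + BUN/2.8
= 2·143 + 95/18 + 13/2.8
= 286 + 5.28 + 4.64
= 295.92 mOsm/kg

295.9 mOsm/kg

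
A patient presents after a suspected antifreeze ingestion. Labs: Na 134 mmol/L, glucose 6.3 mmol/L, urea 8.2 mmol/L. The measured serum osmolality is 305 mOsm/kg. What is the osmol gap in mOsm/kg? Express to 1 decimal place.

Calculated osmolality = 2·Na + glucose + urea
= 2·134 + 6.3 + 8.2
= 268 + 6.30 + 8.20
= 282.5 mOsm/kg ≈ 282.5 mOsm/kg
Osmolar gap = measured − calculated = 305 − 282.5 = 22.5 mOsm/kg

22.5 mOsm/kg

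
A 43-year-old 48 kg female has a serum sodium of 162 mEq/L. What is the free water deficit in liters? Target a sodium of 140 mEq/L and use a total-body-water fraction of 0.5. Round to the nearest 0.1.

TBW = 0.5 · 48 = 24 L
Free water deficit = TBW · (Na/140 − 1)
= 24 · (162/140 − 1)
= 24 · 0.1571
= 3.77 L

3.8 L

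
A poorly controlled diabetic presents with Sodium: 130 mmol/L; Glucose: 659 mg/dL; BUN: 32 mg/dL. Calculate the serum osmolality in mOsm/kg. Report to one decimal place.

308.0 mOsm/kg

Calculated osmolality = 2·Na + glucose/18 + BUN/2.8
= 2·130 + 659/18 + 32/2.8
= 260 + 36.61 + 11.43
= 308.04 mOsm/kg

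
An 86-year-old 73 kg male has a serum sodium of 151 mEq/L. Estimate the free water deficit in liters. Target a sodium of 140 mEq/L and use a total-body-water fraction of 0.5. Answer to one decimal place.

TBW = 0.5 · 73 = 36.5 L
Free water deficit = TBW · (Na/140 − 1)
= 36.5 · (151/140 − 1)
= 36.5 · 0.0786
= 2.87 L

2.9 L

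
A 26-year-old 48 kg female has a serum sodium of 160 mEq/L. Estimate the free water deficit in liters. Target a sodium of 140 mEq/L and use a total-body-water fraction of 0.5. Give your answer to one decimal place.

3.4 L

TBW = 0.5 · 48 = 24 L
Free water deficit = TBW · (Na/140 − 1)
= 24 · (160/140 − 1)
= 24 · 0.1429
= 3.43 L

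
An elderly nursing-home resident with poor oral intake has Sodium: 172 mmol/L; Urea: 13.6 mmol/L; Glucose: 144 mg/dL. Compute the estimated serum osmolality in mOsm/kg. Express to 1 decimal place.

Calculated osmolality = 2·Na + glucose/18 + urea
= 2·172 + 144/18 + 13.6
= 344 + 8 + 13.60
= 365.6 mOsm/kg

365.6 mOsm/kg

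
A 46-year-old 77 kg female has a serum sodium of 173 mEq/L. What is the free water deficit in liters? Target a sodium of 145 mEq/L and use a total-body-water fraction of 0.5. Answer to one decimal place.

7.4 L

TBW = 0.5 · 77 = 38.5 L
Free water deficit = TBW · (Na/145 − 1)
= 38.5 · (173/145 − 1)
= 38.5 · 0.1931
= 7.43 L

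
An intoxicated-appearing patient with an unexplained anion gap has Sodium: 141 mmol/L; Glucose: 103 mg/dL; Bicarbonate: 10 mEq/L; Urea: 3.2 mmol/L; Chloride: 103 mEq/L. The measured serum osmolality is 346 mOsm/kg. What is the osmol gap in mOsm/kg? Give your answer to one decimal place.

55.1 mOsm/kg

Calculated osmolality = 2·Na + glucose/18 + urea
= 2·141 + 103/18 + 3.2
= 282 + 5.72 + 3.20
= 290.92 mOsm/kg ≈ 290.9 mOsm/kg
Osmolar gap = measured − calculated = 346 − 290.9 = 55.1 mOsm/kg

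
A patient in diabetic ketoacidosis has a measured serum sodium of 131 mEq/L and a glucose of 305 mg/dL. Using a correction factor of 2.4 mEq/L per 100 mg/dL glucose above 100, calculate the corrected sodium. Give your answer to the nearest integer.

136 mEq/L

Corrected Na = measured Na + 2.4 · (glucose − 100)/100
= 131 + 2.4 · (305 − 100)/100
= 131 + 4.9
= 135.9 mEq/L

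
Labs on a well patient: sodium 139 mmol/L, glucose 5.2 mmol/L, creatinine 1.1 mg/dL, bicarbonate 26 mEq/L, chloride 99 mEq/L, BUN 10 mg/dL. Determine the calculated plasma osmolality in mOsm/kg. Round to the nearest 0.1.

Calculated osmolality = 2·Na + glucose + BUN/2.8
= 2·139 + 5.2 + 10/2.8
= 278 + 5.20 + 3.57
= 286.77 mOsm/kg

286.8 mOsm/kg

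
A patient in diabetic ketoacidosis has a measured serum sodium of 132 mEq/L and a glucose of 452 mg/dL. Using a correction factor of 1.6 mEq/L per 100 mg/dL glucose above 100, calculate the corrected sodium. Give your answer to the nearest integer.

Corrected Na = measured Na + 1.6 · (glucose − 100)/100
= 132 + 1.6 · (452 − 100)/100
= 132 + 5.6
= 137.6 mEq/L

138 mEq/L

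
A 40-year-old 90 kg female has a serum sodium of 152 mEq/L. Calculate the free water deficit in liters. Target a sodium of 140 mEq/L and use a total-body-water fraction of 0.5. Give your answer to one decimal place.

TBW = 0.5 · 90 = 45 L
Free water deficit = TBW · (Na/140 − 1)
= 45 · (152/140 − 1)
= 45 · 0.0857
= 3.86 L

3.9 L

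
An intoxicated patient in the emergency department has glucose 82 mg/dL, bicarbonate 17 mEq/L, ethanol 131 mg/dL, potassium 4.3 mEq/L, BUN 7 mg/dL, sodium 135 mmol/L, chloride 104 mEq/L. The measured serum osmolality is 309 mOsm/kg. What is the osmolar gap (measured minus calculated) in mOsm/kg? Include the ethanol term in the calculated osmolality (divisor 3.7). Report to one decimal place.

-3.5 mOsm/kg

Calculated osmolality = 2·Na + glucose/18 + BUN/2.8 + ethanol/3.7
= 2·135 + 82/18 + 7/2.8 + 131/3.7
= 270 + 4.56 + 2.50 + 35.41
= 312.47 mOsm/kg ≈ 312.5 mOsm/kg
Osmolar gap = measured − calculated = 309 − 312.5 = -3.5 mOsm/kg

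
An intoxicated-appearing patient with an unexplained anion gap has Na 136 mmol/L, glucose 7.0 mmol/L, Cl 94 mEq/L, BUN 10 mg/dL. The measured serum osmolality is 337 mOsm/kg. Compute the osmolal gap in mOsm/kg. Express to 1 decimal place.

Calculated osmolality = 2·Na + glucose + BUN/2.8
= 2·136 + 7 + 10/2.8
= 272 + 7 + 3.57
= 282.57 mOsm/kg ≈ 282.6 mOsm/kg
Osmolar gap = measured − calculated = 337 − 282.6 = 54.4 mOsm/kg

54.4 mOsm/kg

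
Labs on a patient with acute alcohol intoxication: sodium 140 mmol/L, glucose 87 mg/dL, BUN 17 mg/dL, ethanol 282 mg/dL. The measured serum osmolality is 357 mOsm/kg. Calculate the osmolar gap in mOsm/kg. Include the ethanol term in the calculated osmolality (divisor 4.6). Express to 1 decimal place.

Calculated osmolality = 2·Na + glucose/18 + BUN/2.8 + ethanol/4.6
= 2·140 + 87/18 + 17/2.8 + 282/4.6
= 280 + 4.83 + 6.07 + 61.30
= 352.2 mOsm/kg ≈ 352.2 mOsm/kg
Osmolar gap = measured − calculated = 357 − 352.2 = 4.8 mOsm/kg

4.8 mOsm/kg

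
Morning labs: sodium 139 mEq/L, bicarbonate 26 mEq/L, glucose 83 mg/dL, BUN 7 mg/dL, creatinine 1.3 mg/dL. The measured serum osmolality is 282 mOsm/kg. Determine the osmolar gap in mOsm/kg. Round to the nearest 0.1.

-3.1 mOsm/kg

Calculated osmolality = 2·Na + glucose/18 + BUN/2.8
= 2·139 + 83/18 + 7/2.8
= 278 + 4.61 + 2.50
= 285.11 mOsm/kg ≈ 285.1 mOsm/kg
Osmolar gap = measured − calculated = 282 − 285.1 = -3.1 mOsm/kg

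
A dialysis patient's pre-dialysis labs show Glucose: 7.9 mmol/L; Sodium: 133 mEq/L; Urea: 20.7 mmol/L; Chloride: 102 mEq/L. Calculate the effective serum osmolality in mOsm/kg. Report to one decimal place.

273.9 mOsm/kg

Effective osmolality excludes urea (freely permeant across cell membranes):
2·Na + glucose
= 2·133 + 7.9
= 266 + 7.9
= 273.9 mOsm/kg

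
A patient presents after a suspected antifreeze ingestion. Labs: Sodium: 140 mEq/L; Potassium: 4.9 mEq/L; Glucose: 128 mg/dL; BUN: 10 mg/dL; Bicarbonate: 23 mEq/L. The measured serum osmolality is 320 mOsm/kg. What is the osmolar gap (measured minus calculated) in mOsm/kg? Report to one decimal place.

Calculated osmolality = 2·Na + glucose/18 + BUN/2.8
= 2·140 + 128/18 + 10/2.8
= 280 + 7.11 + 3.57
= 290.68 mOsm/kg ≈ 290.7 mOsm/kg
Osmolar gap = measured − calculated = 320 − 290.7 = 29.3 mOsm/kg

29.3 mOsm/kg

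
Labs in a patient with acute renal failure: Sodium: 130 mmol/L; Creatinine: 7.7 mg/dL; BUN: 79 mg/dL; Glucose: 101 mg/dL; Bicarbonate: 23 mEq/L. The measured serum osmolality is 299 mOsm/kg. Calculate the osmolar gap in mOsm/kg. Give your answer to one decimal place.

Calculated osmolality = 2·Na + glucose/18 + BUN/2.8
= 2·130 + 101/18 + 79/2.8
= 260 + 5.61 + 28.21
= 293.82 mOsm/kg ≈ 293.8 mOsm/kg
Osmolar gap = measured − calculated = 299 − 293.8 = 5.2 mOsm/kg

5.2 mOsm/kg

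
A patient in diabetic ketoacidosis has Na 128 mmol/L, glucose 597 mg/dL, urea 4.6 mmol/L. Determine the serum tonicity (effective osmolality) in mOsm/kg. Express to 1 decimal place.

Effective osmolality excludes urea (freely permeant across cell membranes):
2·Na + glucose/18
= 2·128 + 597/18
= 256 + 33.17
= 289.17 mOsm/kg

289.2 mOsm/kg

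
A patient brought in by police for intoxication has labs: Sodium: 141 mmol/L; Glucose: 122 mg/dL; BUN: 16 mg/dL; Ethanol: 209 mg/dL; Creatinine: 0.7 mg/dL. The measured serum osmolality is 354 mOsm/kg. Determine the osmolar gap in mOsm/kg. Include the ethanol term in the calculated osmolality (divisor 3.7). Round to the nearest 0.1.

Calculated osmolality = 2·Na + glucose/18 + BUN/2.8 + ethanol/3.7
= 2·141 + 122/18 + 16/2.8 + 209/3.7
= 282 + 6.78 + 5.71 + 56.49
= 350.98 mOsm/kg ≈ 351.0 mOsm/kg
Osmolar gap = measured − calculated = 354 − 351.0 = 3.0 mOsm/kg

3.0 mOsm/kg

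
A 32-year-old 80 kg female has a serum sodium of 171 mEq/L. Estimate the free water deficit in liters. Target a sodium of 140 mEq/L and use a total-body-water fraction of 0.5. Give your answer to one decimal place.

TBW = 0.5 · 80 = 40 L
Free water deficit = TBW · (Na/140 − 1)
= 40 · (171/140 − 1)
= 40 · 0.2214
= 8.86 L

8.9 L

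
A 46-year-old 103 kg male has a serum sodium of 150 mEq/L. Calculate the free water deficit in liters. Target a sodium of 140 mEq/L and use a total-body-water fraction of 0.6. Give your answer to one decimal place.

4.4 L

TBW = 0.6 · 103 = 61.8 L
Free water deficit = TBW · (Na/140 − 1)
= 61.8 · (150/140 − 1)
= 61.8 · 0.0714
= 4.41 L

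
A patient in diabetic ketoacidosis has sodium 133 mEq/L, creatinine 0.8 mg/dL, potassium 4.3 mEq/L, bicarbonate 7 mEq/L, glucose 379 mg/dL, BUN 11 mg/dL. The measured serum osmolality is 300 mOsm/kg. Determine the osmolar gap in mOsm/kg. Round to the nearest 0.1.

Calculated osmolality = 2·Na + glucose/18 + BUN/2.8
= 2·133 + 379/18 + 11/2.8
= 266 + 21.06 + 3.93
= 290.99 mOsm/kg ≈ 291.0 mOsm/kg
Osmolar gap = measured − calculated = 300 − 291.0 = 9.0 mOsm/kg

9.0 mOsm/kg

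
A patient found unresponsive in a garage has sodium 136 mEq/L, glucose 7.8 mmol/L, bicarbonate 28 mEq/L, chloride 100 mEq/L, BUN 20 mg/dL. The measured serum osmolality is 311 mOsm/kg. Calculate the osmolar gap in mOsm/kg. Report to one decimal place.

24.1 mOsm/kg

Calculated osmolality = 2·Na + glucose + BUN/2.8
= 2·136 + 7.8 + 20/2.8
= 272 + 7.80 + 7.14
= 286.94 mOsm/kg ≈ 286.9 mOsm/kg
Osmolar gap = measured − calculated = 311 − 286.9 = 24.1 mOsm/kg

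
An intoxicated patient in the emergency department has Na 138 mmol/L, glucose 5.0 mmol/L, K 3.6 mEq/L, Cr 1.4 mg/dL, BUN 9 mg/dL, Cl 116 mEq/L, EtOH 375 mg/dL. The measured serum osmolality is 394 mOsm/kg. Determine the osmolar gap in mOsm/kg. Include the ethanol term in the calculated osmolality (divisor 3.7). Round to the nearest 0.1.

8.4 mOsm/kg

Calculated osmolality = 2·Na + glucose + BUN/2.8 + ethanol/3.7
= 2·138 + 5 + 9/2.8 + 375/3.7
= 276 + 5 + 3.21 + 101.35
= 385.56 mOsm/kg ≈ 385.6 mOsm/kg
Osmolar gap = measured − calculated = 394 − 385.6 = 8.4 mOsm/kg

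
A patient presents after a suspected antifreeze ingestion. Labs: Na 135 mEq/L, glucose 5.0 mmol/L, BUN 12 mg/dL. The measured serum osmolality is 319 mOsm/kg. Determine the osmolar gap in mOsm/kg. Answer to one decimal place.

Calculated osmolality = 2·Na + glucose + BUN/2.8
= 2·135 + 5 + 12/2.8
= 270 + 5 + 4.29
= 279.29 mOsm/kg ≈ 279.3 mOsm/kg
Osmolar gap = measured − calculated = 319 − 279.3 = 39.7 mOsm/kg

39.7 mOsm/kg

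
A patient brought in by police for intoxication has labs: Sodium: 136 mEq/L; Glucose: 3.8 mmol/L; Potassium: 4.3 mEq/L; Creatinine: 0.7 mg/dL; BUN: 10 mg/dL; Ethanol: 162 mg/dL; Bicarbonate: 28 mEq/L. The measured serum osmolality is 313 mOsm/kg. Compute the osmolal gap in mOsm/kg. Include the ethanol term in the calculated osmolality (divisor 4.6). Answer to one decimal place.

-1.6 mOsm/kg

Calculated osmolality = 2·Na + glucose + BUN/2.8 + ethanol/4.6
= 2·136 + 3.8 + 10/2.8 + 162/4.6
= 272 + 3.80 + 3.57 + 35.22
= 314.59 mOsm/kg ≈ 314.6 mOsm/kg
Osmolar gap = measured − calculated = 313 − 314.6 = -1.6 mOsm/kg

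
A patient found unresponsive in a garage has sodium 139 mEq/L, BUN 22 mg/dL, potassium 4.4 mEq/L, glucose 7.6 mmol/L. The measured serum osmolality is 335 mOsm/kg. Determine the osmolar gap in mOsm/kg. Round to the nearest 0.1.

41.5 mOsm/kg

Calculated osmolality = 2·Na + glucose + BUN/2.8
= 2·139 + 7.6 + 22/2.8
= 278 + 7.60 + 7.86
= 293.46 mOsm/kg ≈ 293.5 mOsm/kg
Osmolar gap = measured − calculated = 335 − 293.5 = 41.5 mOsm/kg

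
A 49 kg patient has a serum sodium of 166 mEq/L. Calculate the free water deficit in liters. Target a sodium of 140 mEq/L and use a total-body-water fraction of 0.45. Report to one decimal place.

TBW = 0.45 · 49 = 22.05 L
Free water deficit = TBW · (Na/140 − 1)
= 22.05 · (166/140 − 1)
= 22.05 · 0.1857
= 4.09 L

4.1 L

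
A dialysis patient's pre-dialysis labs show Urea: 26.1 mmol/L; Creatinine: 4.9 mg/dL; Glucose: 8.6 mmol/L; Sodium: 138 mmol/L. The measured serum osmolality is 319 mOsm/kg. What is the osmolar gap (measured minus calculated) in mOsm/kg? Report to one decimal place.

8.3 mOsm/kg

Calculated osmolality = 2·Na + glucose + urea
= 2·138 + 8.6 + 26.1
= 276 + 8.60 + 26.10
= 310.7 mOsm/kg ≈ 310.7 mOsm/kg
Osmolar gap = measured − calculated = 319 − 310.7 = 8.3 mOsm/kg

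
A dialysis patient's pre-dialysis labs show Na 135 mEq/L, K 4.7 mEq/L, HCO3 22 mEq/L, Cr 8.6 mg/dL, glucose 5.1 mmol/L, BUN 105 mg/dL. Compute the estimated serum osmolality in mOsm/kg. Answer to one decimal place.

312.6 mOsm/kg

Calculated osmolality = 2·Na + glucose + BUN/2.8
= 2·135 + 5.1 + 105/2.8
= 270 + 5.10 + 37.50
= 312.6 mOsm/kg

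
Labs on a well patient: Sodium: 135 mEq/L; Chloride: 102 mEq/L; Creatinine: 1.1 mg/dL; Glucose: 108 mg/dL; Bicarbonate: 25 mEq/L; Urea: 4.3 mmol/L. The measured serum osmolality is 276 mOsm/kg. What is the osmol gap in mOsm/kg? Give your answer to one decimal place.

-4.3 mOsm/kg

Calculated osmolality = 2·Na + glucose/18 + urea
= 2·135 + 108/18 + 4.3
= 270 + 6 + 4.30
= 280.3 mOsm/kg ≈ 280.3 mOsm/kg
Osmolar gap = measured − calculated = 276 − 280.3 = -4.3 mOsm/kg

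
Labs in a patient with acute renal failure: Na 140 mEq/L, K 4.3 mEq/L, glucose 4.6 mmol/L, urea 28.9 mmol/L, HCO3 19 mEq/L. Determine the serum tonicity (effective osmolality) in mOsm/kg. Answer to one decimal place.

Effective osmolality excludes urea (freely permeant across cell membranes):
2·Na + glucose
= 2·140 + 4.6
= 280 + 4.6
= 284.6 mOsm/kg

284.6 mOsm/kg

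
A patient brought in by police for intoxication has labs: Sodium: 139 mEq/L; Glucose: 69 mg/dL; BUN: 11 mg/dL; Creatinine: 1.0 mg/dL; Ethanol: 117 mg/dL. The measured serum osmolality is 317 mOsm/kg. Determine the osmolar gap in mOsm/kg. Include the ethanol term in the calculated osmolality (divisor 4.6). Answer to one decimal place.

5.8 mOsm/kg

Calculated osmolality = 2·Na + glucose/18 + BUN/2.8 + ethanol/4.6
= 2·139 + 69/18 + 11/2.8 + 117/4.6
= 278 + 3.83 + 3.93 + 25.43
= 311.19 mOsm/kg ≈ 311.2 mOsm/kg
Osmolar gap = measured − calculated = 317 − 311.2 = 5.8 mOsm/kg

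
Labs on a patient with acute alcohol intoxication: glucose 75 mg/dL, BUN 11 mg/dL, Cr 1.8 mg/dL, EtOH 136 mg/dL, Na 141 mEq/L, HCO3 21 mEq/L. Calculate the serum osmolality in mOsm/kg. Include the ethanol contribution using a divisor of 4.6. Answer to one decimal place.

Calculated osmolality = 2·Na + glucose/18 + BUN/2.8 + ethanol/4.6
= 2·141 + 75/18 + 11/2.8 + 136/4.6
= 282 + 4.17 + 3.93 + 29.57
= 319.67 mOsm/kg

319.7 mOsm/kg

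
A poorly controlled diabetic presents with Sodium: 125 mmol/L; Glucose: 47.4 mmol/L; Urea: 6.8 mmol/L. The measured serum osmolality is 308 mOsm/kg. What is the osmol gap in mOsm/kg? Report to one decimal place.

3.8 mOsm/kg

Calculated osmolality = 2·Na + glucose + urea
= 2·125 + 47.4 + 6.8
= 250 + 47.40 + 6.80
= 304.2 mOsm/kg ≈ 304.2 mOsm/kg
Osmolar gap = measured − calculated = 308 − 304.2 = 3.8 mOsm/kg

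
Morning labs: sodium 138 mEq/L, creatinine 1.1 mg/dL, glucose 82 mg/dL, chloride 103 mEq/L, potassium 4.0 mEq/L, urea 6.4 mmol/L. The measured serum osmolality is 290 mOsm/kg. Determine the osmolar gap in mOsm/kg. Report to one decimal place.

Calculated osmolality = 2·Na + glucose/18 + urea
= 2·138 + 82/18 + 6.4
= 276 + 4.56 + 6.40
= 286.96 mOsm/kg ≈ 287.0 mOsm/kg
Osmolar gap = measured − calculated = 290 − 287.0 = 3.0 mOsm/kg

3.0 mOsm/kg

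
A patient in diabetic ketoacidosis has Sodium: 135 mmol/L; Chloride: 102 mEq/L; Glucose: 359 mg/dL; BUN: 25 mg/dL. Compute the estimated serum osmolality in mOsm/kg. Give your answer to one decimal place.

Calculated osmolality = 2·Na + glucose/18 + BUN/2.8
= 2·135 + 359/18 + 25/2.8
= 270 + 19.94 + 8.93
= 298.87 mOsm/kg

298.9 mOsm/kg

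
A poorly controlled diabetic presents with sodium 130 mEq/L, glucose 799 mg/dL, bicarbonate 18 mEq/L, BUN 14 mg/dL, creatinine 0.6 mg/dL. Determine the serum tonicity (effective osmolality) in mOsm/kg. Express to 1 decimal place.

304.4 mOsm/kg

Effective osmolality excludes urea (freely permeant across cell membranes):
2·Na + glucose/18
= 2·130 + 799/18
= 260 + 44.39
= 304.39 mOsm/kg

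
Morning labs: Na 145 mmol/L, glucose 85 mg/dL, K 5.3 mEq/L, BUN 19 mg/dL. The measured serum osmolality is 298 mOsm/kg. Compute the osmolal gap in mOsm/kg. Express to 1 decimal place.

Calculated osmolality = 2·Na + glucose/18 + BUN/2.8
= 2·145 + 85/18 + 19/2.8
= 290 + 4.72 + 6.79
= 301.51 mOsm/kg ≈ 301.5 mOsm/kg
Osmolar gap = measured − calculated = 298 − 301.5 = -3.5 mOsm/kg

-3.5 mOsm/kg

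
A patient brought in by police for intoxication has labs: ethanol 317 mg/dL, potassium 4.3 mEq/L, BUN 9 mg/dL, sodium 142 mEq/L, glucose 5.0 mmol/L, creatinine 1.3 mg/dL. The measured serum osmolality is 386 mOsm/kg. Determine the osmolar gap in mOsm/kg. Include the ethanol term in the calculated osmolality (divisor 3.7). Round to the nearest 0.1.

8.1 mOsm/kg

Calculated osmolality = 2·Na + glucose + BUN/2.8 + ethanol/3.7
= 2·142 + 5 + 9/2.8 + 317/3.7
= 284 + 5 + 3.21 + 85.68
= 377.89 mOsm/kg ≈ 377.9 mOsm/kg
Osmolar gap = measured − calculated = 386 − 377.9 = 8.1 mOsm/kg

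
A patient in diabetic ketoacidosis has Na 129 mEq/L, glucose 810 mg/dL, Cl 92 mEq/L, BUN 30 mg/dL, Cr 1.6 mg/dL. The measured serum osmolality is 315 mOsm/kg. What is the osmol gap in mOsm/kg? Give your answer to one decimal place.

1.3 mOsm/kg

Calculated osmolality = 2·Na + glucose/18 + BUN/2.8
= 2·129 + 810/18 + 30/2.8
= 258 + 45 + 10.71
= 313.71 mOsm/kg ≈ 313.7 mOsm/kg
Osmolar gap = measured − calculated = 315 − 313.7 = 1.3 mOsm/kg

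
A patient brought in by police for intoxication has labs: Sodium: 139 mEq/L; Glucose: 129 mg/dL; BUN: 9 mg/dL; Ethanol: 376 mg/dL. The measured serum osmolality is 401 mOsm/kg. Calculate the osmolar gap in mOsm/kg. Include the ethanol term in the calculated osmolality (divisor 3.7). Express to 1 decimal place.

Calculated osmolality = 2·Na + glucose/18 + BUN/2.8 + ethanol/3.7
= 2·139 + 129/18 + 9/2.8 + 376/3.7
= 278 + 7.17 + 3.21 + 101.62
= 390 mOsm/kg ≈ 390.0 mOsm/kg
Osmolar gap = measured − calculated = 401 − 390.0 = 11.0 mOsm/kg

11.0 mOsm/kg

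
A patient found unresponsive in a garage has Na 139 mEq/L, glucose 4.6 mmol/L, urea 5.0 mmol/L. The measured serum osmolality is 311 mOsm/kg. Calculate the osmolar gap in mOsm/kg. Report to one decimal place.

Calculated osmolality = 2·Na + glucose + urea
= 2·139 + 4.6 + 5
= 278 + 4.60 + 5
= 287.6 mOsm/kg ≈ 287.6 mOsm/kg
Osmolar gap = measured − calculated = 311 − 287.6 = 23.4 mOsm/kg

23.4 mOsm/kg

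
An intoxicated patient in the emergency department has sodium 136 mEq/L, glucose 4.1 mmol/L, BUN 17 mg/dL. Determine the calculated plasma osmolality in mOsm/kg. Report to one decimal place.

282.2 mOsm/kg

Calculated osmolality = 2·Na + glucose + BUN/2.8
= 2·136 + 4.1 + 17/2.8
= 272 + 4.10 + 6.07
= 282.17 mOsm/kg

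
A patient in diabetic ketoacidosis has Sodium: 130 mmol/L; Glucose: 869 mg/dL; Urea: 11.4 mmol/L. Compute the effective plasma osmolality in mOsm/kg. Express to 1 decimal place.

Effective osmolality excludes urea (freely permeant across cell membranes):
2·Na + glucose/18
= 2·130 + 869/18
= 260 + 48.28
= 308.28 mOsm/kg

308.3 mOsm/kg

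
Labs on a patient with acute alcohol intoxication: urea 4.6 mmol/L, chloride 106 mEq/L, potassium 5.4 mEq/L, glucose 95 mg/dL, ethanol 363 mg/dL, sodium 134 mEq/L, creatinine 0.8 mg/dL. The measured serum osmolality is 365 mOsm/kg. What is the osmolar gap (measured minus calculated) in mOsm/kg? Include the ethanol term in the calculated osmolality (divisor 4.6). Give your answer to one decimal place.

Calculated osmolality = 2·Na + glucose/18 + urea + ethanol/4.6
= 2·134 + 95/18 + 4.6 + 363/4.6
= 268 + 5.28 + 4.60 + 78.91
= 356.79 mOsm/kg ≈ 356.8 mOsm/kg
Osmolar gap = measured − calculated = 365 − 356.8 = 8.2 mOsm/kg

8.2 mOsm/kg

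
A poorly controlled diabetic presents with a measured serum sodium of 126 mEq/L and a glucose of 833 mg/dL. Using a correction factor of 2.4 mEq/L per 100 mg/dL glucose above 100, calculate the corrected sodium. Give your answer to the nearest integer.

Corrected Na = measured Na + 2.4 · (glucose − 100)/100
= 126 + 2.4 · (833 − 100)/100
= 126 + 17.6
= 143.6 mEq/L

144 mEq/L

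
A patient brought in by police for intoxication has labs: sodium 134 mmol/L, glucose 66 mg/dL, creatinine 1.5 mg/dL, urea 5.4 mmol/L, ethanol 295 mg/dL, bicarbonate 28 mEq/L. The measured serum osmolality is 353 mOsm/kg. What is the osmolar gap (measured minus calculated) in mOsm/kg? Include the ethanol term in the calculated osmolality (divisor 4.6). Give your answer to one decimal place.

Calculated osmolality = 2·Na + glucose/18 + urea + ethanol/4.6
= 2·134 + 66/18 + 5.4 + 295/4.6
= 268 + 3.67 + 5.40 + 64.13
= 341.2 mOsm/kg ≈ 341.2 mOsm/kg
Osmolar gap = measured − calculated = 353 − 341.2 = 11.8 mOsm/kg

11.8 mOsm/kg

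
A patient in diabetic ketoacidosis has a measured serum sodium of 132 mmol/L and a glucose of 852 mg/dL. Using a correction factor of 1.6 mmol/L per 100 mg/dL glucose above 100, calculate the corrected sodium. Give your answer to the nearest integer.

Corrected Na = measured Na + 1.6 · (glucose − 100)/100
= 132 + 1.6 · (852 − 100)/100
= 132 + 12
= 144 mmol/L

144 mmol/L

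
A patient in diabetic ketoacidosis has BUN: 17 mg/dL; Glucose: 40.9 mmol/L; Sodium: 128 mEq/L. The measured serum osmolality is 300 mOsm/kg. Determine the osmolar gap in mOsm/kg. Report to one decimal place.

-3.0 mOsm/kg

Calculated osmolality = 2·Na + glucose + BUN/2.8
= 2·128 + 40.9 + 17/2.8
= 256 + 40.90 + 6.07
= 302.97 mOsm/kg ≈ 303.0 mOsm/kg
Osmolar gap = measured − calculated = 300 − 303.0 = -3.0 mOsm/kg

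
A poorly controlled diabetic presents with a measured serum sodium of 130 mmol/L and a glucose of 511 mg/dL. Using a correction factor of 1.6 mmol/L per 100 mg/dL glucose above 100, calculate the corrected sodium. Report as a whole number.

137 mmol/L

Corrected Na = measured Na + 1.6 · (glucose − 100)/100
= 130 + 1.6 · (511 − 100)/100
= 130 + 6.6
= 136.6 mmol/L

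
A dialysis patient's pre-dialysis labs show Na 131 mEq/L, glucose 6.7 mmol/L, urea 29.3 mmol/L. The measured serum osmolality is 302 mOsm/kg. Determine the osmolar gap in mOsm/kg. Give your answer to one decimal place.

Calculated osmolality = 2·Na + glucose + urea
= 2·131 + 6.7 + 29.3
= 262 + 6.70 + 29.30
= 298 mOsm/kg ≈ 298.0 mOsm/kg
Osmolar gap = measured − calculated = 302 − 298.0 = 4.0 mOsm/kg

4.0 mOsm/kg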